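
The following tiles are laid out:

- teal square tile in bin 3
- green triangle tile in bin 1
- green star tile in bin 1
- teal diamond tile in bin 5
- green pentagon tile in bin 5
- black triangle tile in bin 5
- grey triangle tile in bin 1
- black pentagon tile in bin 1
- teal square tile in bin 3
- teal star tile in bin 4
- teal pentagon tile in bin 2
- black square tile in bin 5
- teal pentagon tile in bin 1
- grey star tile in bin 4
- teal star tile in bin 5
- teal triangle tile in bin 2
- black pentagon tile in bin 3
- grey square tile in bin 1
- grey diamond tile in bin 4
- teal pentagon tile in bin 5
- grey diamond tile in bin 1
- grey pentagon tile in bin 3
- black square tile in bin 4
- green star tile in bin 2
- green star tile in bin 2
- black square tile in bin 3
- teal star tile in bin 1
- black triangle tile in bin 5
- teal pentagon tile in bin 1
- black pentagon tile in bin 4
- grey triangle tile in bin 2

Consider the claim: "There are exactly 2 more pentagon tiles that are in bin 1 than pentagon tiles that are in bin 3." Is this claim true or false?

|pentagon tiles in bin 1| = 3.
|pentagon tiles in bin 3| = 2.
The claim requires 3 − 2 (= 1) to equal 2, which does not hold.

False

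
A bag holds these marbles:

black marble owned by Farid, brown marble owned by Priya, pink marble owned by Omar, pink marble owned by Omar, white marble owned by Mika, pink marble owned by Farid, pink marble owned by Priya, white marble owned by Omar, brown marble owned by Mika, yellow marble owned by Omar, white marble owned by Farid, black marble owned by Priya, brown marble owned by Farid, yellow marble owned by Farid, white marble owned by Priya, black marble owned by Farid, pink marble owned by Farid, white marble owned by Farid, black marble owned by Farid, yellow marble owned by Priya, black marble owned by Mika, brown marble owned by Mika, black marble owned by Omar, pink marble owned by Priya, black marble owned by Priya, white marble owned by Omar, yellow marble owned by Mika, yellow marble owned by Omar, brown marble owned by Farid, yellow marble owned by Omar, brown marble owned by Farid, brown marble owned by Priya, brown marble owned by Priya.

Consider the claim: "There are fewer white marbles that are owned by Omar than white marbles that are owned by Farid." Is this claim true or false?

white marbles owned by Omar: 2.
white marbles owned by Farid: 2.
The claim requires 2 < 2, which does not hold.

False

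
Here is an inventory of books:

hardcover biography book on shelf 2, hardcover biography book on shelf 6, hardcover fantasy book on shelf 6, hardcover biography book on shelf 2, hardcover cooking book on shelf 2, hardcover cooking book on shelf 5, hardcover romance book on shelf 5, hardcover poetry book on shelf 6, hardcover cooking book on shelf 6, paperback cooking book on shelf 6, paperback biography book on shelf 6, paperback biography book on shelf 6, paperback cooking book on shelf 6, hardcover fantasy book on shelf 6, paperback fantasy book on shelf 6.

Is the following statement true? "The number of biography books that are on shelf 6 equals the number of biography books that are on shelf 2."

|biography books on shelf 6| = 3.
|biography books on shelf 2| = 2.
The claim requires 3 = 2, which does not hold.

False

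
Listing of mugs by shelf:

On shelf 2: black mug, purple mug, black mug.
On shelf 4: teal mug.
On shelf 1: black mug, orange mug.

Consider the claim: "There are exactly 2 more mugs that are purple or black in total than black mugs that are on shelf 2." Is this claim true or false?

There are 4 mugs that are purple or black.
There are 2 black mugs on shelf 2.
The claim requires 4 − 2 (= 2) to equal 2, which holds.

True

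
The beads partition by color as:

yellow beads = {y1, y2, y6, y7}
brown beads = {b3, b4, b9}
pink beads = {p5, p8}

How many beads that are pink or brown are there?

brown: 3; pink: 2; together 3 + 2 = 5.

5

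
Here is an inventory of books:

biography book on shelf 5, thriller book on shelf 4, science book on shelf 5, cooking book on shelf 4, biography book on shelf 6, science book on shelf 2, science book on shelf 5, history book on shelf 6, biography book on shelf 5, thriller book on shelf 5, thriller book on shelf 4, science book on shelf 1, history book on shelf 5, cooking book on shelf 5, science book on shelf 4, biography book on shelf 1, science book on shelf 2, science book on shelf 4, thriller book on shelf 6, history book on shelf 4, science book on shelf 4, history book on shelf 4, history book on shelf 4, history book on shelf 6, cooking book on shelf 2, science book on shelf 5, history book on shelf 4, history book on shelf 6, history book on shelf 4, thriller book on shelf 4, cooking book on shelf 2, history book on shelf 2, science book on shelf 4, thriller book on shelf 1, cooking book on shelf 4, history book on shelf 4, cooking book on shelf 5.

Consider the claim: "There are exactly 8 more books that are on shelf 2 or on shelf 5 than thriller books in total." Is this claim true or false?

True

There are 14 books on shelf 2 or on shelf 5.
There are 6 thriller books.
The claim requires 14 − 6 (= 8) to equal 8, which holds.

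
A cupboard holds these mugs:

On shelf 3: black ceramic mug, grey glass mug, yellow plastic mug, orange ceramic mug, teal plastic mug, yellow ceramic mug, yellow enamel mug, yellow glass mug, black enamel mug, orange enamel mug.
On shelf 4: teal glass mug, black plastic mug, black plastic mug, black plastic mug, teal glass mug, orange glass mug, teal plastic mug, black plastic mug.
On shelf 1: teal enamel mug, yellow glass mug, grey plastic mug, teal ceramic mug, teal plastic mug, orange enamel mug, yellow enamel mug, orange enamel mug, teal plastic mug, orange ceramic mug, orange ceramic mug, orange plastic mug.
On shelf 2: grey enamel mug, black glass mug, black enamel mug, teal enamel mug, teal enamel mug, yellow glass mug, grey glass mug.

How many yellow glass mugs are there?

3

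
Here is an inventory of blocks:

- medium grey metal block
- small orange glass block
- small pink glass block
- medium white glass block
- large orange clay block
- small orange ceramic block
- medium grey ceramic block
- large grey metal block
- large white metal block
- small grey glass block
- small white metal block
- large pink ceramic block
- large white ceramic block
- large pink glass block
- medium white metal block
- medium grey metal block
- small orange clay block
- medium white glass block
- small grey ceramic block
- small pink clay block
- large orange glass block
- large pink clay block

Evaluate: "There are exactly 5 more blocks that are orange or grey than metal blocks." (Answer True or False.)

True

|blocks that are orange or grey| = 11.
|metal blocks| = 6.
The claim requires 11 − 6 (= 5) to equal 5, which holds.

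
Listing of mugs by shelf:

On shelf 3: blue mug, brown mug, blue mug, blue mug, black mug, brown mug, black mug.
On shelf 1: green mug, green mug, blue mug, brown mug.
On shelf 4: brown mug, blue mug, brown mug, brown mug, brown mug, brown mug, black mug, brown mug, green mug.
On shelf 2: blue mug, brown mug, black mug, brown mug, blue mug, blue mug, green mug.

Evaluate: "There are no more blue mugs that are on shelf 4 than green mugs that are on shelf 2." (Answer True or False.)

True

There is 1 blue mug on shelf 4.
There is 1 green mug on shelf 2.
The claim requires 1 ≤ 1, which holds.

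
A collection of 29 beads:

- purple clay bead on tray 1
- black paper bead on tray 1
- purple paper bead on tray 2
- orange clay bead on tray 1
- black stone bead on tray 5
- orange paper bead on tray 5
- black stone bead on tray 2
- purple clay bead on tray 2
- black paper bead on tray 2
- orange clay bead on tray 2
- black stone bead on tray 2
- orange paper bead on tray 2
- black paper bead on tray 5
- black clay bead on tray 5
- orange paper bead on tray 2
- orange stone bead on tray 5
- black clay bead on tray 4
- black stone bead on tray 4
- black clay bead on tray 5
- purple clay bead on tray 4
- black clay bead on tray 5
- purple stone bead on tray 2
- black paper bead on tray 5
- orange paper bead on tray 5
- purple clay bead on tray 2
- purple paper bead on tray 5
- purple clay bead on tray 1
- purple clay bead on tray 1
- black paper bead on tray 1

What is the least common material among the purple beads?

Counts by material (restricted to purple beads): clay 6, paper 2, stone 1.
The minimum is 1, held uniquely by stone.

stone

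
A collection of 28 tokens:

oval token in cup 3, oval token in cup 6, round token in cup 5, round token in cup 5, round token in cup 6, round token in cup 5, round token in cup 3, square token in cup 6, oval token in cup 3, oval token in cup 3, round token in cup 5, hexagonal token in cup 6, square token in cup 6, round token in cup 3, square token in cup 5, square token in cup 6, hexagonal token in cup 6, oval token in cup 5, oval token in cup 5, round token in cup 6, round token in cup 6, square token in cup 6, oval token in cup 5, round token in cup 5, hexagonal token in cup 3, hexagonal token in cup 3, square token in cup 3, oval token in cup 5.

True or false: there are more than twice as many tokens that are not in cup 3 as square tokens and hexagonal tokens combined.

There are 20 tokens that are not in cup 3.
square tokens: 6; hexagonal tokens: 4; combined: 6 + 4 = 10.
The claim requires 20 > 2 × 10 = 20, which does not hold.

False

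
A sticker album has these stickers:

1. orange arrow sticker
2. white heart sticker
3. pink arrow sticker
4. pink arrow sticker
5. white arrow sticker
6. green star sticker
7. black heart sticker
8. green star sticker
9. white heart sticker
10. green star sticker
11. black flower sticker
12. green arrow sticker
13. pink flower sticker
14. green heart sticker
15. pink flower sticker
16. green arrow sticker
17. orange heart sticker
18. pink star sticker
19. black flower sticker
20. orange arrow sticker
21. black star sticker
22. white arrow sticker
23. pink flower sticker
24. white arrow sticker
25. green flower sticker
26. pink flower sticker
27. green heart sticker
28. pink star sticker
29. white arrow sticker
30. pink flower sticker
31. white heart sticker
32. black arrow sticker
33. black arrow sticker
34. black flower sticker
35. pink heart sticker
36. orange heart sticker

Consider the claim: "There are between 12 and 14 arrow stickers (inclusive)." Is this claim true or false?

True

There are 12 arrow stickers.
The claim requires 12 ≤ 12 ≤ 14, which holds.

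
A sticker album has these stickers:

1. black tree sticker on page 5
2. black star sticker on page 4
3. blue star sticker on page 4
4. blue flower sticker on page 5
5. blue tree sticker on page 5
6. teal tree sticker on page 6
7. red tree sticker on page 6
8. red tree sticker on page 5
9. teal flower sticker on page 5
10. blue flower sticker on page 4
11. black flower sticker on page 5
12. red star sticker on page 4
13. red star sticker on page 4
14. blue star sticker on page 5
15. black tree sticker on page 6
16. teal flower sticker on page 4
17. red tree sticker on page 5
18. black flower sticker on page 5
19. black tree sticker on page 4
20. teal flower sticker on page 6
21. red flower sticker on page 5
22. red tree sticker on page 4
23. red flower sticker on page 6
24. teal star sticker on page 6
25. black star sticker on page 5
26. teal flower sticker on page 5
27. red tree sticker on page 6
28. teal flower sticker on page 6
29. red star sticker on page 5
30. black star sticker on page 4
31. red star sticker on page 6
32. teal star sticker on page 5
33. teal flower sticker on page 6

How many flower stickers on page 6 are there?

4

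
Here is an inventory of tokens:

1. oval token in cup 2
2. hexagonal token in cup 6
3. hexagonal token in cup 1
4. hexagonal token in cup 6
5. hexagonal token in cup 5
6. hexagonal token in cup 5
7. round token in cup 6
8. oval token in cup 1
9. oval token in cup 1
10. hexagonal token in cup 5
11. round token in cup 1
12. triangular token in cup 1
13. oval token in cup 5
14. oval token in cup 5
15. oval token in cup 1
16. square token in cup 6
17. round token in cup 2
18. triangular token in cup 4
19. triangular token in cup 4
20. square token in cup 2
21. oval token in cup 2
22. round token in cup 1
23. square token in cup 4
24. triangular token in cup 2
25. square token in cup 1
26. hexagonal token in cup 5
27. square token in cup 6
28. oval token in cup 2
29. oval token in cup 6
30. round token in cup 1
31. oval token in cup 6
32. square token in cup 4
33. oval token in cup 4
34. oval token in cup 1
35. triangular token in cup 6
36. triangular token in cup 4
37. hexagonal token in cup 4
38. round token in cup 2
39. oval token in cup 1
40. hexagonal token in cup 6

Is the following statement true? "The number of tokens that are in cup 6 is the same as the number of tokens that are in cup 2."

There are 9 tokens in cup 6.
There are 7 tokens in cup 2.
The claim requires 9 = 7, which does not hold.

False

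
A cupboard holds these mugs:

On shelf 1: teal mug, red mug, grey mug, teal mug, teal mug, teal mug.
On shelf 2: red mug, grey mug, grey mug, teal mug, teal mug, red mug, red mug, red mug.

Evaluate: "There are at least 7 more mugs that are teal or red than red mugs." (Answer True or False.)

|mugs that are teal or red| = 11.
|red mugs| = 5.
The claim requires 11 − 5 = 6 ≥ 7, which does not hold.

False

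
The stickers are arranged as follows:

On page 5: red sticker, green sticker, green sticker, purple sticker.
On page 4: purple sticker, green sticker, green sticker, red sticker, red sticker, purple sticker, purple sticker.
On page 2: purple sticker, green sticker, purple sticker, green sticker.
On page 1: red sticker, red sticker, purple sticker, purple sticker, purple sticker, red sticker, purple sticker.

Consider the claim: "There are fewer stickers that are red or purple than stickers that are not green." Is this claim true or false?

There are 16 stickers that are red or purple.
There are 16 stickers that are not green.
The claim requires 16 < 16, which does not hold.

False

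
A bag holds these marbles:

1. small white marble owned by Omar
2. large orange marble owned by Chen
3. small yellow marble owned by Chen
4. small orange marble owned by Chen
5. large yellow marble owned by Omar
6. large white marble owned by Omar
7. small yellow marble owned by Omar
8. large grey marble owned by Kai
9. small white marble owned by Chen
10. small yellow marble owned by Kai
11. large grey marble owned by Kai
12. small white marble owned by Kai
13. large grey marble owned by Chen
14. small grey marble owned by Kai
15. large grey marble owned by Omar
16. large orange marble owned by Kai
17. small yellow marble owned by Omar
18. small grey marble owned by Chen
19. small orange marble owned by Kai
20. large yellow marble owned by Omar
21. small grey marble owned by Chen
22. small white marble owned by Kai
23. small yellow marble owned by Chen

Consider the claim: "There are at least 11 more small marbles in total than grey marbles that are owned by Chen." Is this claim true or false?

small marbles: 14.
grey marbles owned by Chen: 3.
The claim requires 14 − 3 = 11 ≥ 11, which holds.

True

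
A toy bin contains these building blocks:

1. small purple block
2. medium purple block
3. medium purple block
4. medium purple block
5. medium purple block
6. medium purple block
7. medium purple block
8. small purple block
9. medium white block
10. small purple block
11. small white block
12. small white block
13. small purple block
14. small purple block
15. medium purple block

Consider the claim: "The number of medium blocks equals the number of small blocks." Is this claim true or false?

False

|medium blocks| = 8.
|small blocks| = 7.
The claim requires 8 = 7, which does not hold.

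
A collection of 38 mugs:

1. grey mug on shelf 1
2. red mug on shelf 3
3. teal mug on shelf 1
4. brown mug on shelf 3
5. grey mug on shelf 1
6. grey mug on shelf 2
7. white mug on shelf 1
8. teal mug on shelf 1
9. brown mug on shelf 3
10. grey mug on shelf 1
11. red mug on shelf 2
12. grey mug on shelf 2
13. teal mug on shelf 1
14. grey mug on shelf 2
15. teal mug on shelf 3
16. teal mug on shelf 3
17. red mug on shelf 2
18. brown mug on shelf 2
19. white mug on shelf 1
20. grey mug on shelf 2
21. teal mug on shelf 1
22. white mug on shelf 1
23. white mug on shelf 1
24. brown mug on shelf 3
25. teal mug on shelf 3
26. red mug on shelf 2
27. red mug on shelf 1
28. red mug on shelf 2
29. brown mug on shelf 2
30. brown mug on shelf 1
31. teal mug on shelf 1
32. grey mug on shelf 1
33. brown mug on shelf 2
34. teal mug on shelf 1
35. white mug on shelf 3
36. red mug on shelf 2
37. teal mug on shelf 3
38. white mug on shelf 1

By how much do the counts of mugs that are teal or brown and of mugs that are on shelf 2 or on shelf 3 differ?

4

mugs that are teal or brown: 17. mugs on shelf 2 or on shelf 3: 21.
|17 − 21| = 21 − 17 = 4.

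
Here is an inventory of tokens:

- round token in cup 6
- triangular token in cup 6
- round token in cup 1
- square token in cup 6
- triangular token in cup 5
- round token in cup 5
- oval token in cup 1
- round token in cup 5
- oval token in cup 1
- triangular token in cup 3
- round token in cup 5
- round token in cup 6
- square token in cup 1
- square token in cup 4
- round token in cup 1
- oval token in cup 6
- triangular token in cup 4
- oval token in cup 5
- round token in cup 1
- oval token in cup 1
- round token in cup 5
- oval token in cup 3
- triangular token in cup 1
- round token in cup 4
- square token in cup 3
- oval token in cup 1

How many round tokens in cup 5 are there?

4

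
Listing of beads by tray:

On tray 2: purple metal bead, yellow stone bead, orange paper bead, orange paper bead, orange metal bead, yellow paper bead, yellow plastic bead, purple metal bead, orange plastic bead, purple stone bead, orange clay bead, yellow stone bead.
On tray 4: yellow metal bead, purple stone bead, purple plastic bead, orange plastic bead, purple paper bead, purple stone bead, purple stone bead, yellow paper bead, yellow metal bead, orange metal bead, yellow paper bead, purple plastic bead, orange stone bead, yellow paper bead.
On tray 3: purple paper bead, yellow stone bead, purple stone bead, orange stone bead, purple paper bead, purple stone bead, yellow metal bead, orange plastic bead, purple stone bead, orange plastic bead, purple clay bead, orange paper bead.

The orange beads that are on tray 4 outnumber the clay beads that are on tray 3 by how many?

orange beads on tray 4: 3.
clay beads on tray 3: 1.
3 − 1 = 2.

2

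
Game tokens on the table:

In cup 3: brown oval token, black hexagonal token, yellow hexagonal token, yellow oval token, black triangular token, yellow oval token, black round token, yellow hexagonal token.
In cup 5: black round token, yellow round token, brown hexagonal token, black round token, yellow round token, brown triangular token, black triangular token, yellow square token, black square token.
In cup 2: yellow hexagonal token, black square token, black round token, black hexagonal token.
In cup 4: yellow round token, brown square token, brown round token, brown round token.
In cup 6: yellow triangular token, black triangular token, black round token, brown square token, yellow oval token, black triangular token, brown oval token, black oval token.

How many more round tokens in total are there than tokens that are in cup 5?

round tokens: 10.
tokens in cup 5: 9.
10 − 9 = 1.

1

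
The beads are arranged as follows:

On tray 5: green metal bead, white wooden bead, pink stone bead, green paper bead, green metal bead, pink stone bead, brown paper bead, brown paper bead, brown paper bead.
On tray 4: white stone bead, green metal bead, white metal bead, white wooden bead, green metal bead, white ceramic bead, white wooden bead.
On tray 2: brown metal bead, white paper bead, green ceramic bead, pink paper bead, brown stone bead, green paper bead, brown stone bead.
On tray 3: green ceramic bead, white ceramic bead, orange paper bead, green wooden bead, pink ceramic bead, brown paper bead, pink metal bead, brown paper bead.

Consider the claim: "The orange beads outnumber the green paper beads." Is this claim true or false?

orange beads: 1.
green paper beads: 2.
The claim requires 1 > 2, which does not hold.

False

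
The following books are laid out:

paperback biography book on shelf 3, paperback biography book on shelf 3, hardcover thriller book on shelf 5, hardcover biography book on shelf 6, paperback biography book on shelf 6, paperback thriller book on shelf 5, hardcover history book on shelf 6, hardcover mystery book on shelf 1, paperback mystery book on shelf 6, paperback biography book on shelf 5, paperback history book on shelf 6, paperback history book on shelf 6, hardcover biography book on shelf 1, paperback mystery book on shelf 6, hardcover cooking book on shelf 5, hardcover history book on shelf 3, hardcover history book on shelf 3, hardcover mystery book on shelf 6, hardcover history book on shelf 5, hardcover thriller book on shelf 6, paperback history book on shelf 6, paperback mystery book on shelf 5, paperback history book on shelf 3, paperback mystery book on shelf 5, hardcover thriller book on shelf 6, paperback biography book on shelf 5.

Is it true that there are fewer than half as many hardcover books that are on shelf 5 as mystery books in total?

False

There are 3 hardcover books on shelf 5.
There are 6 mystery books.
The claim requires 2 × 3 = 6 < 6, which does not hold.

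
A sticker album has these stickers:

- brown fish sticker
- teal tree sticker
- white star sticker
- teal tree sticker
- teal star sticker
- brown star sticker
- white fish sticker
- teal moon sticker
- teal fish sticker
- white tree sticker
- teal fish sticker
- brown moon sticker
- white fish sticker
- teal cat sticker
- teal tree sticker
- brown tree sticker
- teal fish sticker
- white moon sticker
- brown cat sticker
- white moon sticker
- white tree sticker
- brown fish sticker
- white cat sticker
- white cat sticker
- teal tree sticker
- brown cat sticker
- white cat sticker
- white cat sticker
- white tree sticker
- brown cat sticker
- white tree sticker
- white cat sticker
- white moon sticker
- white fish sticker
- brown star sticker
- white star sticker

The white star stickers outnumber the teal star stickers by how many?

1

white star stickers: 2.
teal star stickers: 1.
2 − 1 = 1.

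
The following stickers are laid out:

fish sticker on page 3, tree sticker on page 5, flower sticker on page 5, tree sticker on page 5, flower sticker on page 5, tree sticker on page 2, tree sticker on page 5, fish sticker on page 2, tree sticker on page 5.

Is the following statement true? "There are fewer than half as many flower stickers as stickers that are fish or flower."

|flower stickers| = 2.
|stickers that are fish or flower| = 4.
The claim requires 2 × 2 = 4 < 4, which does not hold.

False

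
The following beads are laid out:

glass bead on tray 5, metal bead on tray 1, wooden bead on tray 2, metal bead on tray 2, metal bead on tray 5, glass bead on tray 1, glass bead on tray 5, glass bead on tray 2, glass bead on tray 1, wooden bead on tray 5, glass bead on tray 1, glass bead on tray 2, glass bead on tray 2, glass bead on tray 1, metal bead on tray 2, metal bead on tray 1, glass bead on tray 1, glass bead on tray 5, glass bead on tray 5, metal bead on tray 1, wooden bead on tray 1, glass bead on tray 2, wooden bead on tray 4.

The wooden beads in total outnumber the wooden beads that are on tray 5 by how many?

wooden beads: 4.
wooden beads on tray 5: 1.
4 − 1 = 3.

3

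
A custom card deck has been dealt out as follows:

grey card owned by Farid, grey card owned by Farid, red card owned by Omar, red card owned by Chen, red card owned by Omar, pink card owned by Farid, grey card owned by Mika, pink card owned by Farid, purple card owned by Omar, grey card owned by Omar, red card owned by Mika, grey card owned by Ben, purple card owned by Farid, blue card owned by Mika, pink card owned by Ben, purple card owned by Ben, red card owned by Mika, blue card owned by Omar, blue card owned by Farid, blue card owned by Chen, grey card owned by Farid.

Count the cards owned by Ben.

3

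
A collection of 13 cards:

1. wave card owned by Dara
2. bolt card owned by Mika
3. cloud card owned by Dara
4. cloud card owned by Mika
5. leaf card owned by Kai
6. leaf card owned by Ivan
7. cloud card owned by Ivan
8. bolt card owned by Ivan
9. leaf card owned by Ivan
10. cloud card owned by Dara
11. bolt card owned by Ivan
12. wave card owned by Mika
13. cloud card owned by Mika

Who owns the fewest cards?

Counts by player: Ivan→5, Mika→4, Dara→3, Kai→1.
The minimum is 1, held uniquely by Kai.

Kai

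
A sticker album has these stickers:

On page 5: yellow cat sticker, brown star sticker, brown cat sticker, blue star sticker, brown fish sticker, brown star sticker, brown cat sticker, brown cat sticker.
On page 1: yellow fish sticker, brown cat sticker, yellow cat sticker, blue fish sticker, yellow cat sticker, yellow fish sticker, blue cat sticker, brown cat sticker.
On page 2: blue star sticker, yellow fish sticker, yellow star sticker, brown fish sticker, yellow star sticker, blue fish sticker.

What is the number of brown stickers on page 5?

6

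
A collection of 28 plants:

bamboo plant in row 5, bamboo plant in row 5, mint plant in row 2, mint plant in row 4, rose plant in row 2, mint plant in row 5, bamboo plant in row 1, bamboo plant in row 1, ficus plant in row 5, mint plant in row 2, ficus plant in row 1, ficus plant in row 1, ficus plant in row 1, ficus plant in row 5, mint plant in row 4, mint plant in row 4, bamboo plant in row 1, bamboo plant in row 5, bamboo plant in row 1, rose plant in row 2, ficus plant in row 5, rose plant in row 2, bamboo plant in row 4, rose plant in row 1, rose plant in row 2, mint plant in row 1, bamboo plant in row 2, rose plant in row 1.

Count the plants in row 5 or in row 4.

in row 4: 4; in row 5: 7; together 4 + 7 = 11.

11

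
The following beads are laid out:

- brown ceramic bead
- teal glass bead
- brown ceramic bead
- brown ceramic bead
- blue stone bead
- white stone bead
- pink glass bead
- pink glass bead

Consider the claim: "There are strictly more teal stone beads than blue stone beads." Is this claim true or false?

False

There are 0 teal stone beads.
There is 1 blue stone bead.
The claim requires 0 > 1, which does not hold.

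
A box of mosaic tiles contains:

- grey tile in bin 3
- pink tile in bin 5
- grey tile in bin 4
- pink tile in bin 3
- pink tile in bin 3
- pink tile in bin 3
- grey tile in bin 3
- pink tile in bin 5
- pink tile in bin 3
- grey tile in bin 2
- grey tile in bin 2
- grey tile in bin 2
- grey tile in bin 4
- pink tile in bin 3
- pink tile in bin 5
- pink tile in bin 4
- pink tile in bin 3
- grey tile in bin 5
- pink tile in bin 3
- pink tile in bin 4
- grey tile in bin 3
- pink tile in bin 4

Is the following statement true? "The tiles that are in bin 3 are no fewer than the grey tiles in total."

|tiles in bin 3| = 10.
|grey tiles| = 9.
The claim requires 10 ≥ 9, which holds.

True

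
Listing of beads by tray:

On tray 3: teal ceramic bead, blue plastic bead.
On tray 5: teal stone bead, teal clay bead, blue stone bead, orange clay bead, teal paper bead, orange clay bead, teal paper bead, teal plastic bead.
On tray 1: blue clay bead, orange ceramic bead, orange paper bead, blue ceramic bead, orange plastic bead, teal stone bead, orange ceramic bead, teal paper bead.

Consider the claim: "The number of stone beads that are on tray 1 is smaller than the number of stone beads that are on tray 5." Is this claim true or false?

True

stone beads on tray 1: 1.
stone beads on tray 5: 2.
The claim requires 1 < 2, which holds.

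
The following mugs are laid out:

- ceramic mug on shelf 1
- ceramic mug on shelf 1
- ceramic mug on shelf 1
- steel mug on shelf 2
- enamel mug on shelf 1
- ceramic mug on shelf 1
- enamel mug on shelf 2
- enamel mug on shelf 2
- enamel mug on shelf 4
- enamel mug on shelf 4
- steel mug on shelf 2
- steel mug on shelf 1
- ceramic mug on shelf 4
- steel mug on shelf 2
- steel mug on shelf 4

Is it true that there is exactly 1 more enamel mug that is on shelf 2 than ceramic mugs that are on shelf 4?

enamel mugs on shelf 2: 2.
ceramic mugs on shelf 4: 1.
The claim requires 2 − 1 (= 1) to equal 1, which holds.

True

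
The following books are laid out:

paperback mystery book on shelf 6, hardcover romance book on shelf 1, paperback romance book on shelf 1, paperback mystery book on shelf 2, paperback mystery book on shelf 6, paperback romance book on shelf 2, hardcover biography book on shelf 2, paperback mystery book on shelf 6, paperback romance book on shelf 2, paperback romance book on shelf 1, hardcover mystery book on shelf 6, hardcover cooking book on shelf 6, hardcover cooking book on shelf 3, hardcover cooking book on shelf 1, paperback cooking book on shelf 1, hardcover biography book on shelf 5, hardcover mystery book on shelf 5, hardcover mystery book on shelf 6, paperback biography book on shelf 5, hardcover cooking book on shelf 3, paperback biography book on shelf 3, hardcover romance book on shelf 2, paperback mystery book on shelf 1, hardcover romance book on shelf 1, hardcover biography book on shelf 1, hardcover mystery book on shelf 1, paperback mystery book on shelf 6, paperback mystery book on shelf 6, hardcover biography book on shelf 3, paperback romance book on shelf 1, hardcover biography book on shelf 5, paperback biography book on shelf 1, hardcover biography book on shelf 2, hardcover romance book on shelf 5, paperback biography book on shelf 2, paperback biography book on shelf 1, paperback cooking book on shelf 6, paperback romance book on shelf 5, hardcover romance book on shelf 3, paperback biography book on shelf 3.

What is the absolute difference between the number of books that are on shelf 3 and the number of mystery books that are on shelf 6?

1

books on shelf 3: 6. mystery books on shelf 6: 7.
|6 − 7| = 7 − 6 = 1.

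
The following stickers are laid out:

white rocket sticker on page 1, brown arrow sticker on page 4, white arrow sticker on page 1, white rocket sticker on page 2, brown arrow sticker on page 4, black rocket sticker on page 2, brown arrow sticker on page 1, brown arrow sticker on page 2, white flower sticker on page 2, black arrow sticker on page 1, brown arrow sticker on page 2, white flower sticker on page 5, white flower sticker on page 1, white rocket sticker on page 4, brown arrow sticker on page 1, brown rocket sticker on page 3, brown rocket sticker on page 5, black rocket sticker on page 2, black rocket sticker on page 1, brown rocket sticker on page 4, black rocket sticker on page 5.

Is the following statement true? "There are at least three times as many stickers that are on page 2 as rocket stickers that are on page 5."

True

There are 6 stickers on page 2.
There are 2 rocket stickers on page 5.
The claim requires 6 ≥ 3 × 2 = 6, which holds.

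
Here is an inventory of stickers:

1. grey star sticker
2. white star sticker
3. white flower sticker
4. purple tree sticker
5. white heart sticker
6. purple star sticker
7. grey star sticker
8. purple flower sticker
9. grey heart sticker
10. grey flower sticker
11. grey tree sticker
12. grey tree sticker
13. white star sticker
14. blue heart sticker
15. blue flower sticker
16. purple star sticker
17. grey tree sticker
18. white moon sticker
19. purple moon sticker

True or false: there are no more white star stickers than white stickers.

True

There are 2 white star stickers.
There are 5 white stickers.
The claim requires 2 ≤ 5, which holds.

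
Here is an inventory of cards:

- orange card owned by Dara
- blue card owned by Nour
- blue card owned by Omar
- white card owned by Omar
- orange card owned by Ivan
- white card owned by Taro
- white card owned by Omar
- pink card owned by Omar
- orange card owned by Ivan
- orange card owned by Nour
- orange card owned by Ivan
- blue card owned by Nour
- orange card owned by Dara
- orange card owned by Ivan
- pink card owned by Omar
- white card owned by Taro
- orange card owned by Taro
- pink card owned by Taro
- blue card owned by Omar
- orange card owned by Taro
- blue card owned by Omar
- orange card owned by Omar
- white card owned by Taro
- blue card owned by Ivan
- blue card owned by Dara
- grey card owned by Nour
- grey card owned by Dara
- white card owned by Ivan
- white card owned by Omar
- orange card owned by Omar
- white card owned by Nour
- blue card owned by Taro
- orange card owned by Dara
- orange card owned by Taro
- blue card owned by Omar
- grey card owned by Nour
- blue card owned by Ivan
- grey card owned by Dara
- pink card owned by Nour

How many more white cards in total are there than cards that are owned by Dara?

2

white cards: 8.
cards owned by Dara: 6.
8 − 6 = 2.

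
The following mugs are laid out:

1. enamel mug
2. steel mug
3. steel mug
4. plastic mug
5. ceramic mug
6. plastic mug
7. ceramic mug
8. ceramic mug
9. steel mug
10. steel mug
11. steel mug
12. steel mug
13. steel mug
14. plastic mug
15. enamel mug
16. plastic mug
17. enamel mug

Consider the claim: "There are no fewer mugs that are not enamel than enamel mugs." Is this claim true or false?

|mugs that are not enamel| = 14.
|enamel mugs| = 3.
The claim requires 14 ≥ 3, which holds.

True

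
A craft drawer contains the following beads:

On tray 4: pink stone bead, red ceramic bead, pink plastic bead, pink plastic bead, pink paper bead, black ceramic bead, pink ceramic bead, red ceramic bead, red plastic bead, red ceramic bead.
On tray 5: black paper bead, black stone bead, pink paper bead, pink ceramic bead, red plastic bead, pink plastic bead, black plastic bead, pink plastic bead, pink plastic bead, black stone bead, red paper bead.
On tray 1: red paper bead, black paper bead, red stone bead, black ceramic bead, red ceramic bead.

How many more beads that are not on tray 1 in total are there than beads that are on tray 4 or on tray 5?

beads that are not on tray 1: 21.
beads on tray 4 or on tray 5: 21.
21 − 21 = 0.

0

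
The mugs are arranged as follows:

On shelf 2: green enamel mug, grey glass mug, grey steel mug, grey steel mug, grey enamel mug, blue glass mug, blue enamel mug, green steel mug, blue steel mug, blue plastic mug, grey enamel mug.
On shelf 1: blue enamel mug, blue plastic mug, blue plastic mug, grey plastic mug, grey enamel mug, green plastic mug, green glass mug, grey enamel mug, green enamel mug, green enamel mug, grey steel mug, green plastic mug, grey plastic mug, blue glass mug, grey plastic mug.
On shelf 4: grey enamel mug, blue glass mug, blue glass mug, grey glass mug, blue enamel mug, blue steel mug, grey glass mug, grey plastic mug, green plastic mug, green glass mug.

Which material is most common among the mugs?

enamel

Counts by material: enamel 11, plastic 10, glass 9, steel 6.
The maximum is 11, held uniquely by enamel.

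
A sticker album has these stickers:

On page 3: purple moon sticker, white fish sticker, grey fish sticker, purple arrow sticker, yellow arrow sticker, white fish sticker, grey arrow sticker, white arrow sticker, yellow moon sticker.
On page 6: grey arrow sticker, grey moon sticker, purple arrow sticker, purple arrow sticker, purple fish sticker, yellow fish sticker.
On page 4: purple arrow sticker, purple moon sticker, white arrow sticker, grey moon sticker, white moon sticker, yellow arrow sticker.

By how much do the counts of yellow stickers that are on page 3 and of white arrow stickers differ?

0

yellow stickers on page 3: 2. white arrow stickers: 2.
|2 − 2| = 2 − 2 = 0.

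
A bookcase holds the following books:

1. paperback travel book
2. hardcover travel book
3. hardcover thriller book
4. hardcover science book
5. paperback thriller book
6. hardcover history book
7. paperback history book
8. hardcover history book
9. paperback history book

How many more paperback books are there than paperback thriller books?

paperback books: 4.
paperback thriller books: 1.
4 − 1 = 3.

3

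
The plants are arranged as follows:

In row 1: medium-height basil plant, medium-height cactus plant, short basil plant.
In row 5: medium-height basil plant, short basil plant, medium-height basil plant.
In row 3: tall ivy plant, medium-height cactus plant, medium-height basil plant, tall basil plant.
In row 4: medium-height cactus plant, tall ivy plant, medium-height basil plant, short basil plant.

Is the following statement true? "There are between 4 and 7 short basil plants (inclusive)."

There are 3 short basil plants.
The claim requires 4 ≤ 3 ≤ 7, which does not hold.

False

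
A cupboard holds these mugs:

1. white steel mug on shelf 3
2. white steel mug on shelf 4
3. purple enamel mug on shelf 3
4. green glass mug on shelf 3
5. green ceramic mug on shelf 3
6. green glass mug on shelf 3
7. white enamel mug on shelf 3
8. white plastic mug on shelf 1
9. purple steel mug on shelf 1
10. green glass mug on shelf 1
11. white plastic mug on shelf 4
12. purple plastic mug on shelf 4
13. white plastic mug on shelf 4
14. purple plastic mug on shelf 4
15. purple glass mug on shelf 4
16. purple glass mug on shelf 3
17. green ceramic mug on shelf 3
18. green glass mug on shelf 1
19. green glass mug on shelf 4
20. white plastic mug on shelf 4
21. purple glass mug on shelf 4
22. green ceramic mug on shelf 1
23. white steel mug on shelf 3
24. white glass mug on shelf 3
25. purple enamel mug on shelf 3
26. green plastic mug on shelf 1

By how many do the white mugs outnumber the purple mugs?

1

white mugs: 9.
purple mugs: 8.
9 − 8 = 1.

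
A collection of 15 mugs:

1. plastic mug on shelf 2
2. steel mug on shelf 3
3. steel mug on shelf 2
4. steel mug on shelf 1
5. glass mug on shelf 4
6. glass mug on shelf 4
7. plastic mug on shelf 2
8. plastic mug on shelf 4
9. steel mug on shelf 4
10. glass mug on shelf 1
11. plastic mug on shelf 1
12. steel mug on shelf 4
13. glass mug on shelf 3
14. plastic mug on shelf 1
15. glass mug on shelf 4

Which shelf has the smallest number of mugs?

shelf 3

Counts by shelf: shelf 4→6, shelf 1→4, shelf 2→3, shelf 3→2.
The minimum is 2, held uniquely by shelf 3.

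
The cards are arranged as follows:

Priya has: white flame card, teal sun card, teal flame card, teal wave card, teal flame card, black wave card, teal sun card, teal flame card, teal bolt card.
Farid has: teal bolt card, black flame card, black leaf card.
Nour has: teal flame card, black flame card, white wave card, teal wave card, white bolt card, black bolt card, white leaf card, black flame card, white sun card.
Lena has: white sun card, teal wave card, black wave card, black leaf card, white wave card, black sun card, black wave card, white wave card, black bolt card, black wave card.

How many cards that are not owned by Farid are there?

28

Total cards: 31; with the excluded value: 3; remaining 31 − 3 = 28.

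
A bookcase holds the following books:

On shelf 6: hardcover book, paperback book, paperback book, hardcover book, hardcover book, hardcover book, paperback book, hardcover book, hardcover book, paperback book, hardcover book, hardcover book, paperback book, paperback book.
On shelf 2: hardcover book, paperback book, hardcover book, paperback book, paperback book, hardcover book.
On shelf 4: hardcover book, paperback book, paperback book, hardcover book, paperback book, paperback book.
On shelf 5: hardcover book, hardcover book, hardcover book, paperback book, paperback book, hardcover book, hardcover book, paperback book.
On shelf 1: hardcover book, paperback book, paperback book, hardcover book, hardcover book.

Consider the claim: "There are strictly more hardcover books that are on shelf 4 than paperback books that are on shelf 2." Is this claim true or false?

False

There are 2 hardcover books on shelf 4.
There are 3 paperback books on shelf 2.
The claim requires 2 > 3, which does not hold.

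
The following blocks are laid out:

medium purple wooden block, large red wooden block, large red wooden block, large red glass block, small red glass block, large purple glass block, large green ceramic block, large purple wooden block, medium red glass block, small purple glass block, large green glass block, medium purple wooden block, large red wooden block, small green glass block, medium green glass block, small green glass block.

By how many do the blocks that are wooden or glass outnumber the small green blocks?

13

blocks that are wooden or glass: 15.
small green blocks: 2.
15 − 2 = 13.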